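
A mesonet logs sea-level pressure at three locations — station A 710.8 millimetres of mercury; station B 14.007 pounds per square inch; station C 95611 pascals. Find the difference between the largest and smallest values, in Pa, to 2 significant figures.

1800 Pa

station A: 710.8 mmHg = 94765.55 Pa.
station B: 14.007 psi = 96574.87 Pa.
Spread: 96574.87 − 94765.55 = 1800 Pa.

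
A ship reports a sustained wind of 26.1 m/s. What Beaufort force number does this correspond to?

Beaufort force 10

26.1 m/s lies in the Beaufort 10 band (storm, 24.5–28.4 m/s).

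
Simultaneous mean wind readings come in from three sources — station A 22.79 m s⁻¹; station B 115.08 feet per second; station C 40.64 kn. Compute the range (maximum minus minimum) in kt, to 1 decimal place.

27.5 kt

station A: 22.79 m/s = 44.300 kt.
station B: 115.08 ft/s = 68.183 kt.
Spread: 68.183 − 40.640 = 27.5 kt.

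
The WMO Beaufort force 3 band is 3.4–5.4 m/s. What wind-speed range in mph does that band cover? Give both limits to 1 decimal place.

3.4–5.4 m/s × 2.237 = 7.6–12.1 mph.

7.6 to 12.1 mph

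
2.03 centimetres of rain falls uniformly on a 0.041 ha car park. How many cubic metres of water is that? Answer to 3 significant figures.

8.32 cubic metres

Depth: 2.03 cm × 10 = 20.3 mm.
Area: 0.041 ha = 410 m².
1 mm over 1 m² is 1 L, so volume = 20.3 × 410 = 8323 L = 8.32 m³.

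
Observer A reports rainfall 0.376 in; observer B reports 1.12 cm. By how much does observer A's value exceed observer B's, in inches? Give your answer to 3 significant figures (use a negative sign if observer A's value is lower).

-0.0649 in

observer B: 1.12 cm = 0.440945 in.
Difference: 0.376000 − 0.440945 = -0.0649 in.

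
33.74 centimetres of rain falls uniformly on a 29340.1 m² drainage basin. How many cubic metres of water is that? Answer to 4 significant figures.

Depth: 33.74 cm × 10 = 337.4 mm.
1 mm over 1 m² is 1 L, so volume = 337.4 × 29340.1 = 9899349.7 L = 9899 m³.

9899 cubic metres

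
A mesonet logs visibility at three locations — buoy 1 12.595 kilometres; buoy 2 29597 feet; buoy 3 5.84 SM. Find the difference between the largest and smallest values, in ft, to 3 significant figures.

11700 ft

buoy 1: 12.595 km = 41322.18 ft.
buoy 3: 5.84 SM = 30835.20 ft.
Spread: 41322.18 − 29597.00 = 11700 ft.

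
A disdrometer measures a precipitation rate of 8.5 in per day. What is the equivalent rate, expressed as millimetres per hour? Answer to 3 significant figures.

8.5 in/day × 25.4 mm/in × 0.0416667 day/hour = 9.00 mm/hour.

9.00 mm/hour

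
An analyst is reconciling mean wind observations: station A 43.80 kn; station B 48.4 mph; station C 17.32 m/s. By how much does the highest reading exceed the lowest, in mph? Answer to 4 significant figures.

11.66 mph

station A: 43.80 kt = 50.4041 mph.
station C: 17.32 m/s = 38.7437 mph.
Spread: 50.4041 − 38.7437 = 11.66 mph.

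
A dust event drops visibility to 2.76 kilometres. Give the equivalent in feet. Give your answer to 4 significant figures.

1 km = 3280.84 ft, so 2.76 × 3280.84 = 9055 ft.

9055 ft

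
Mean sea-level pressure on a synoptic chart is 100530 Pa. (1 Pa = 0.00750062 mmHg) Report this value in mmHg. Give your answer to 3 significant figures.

754 mmHg

1 Pa = 0.00750062 mmHg, so 100530 × 0.00750062 = 754 mmHg.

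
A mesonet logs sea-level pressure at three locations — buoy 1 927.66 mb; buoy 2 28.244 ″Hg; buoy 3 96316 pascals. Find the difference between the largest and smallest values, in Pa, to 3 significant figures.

3550 Pa

buoy 1: 927.66 mb = 92766.00 Pa.
buoy 2: 28.244 inHg = 95645.17 Pa.
Spread: 96316.00 − 92766.00 = 3550 Pa.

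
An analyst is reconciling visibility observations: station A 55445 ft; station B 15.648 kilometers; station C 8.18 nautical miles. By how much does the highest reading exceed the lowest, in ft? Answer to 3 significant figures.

5740 ft

station B: 15.648 km = 51338.58 ft.
station C: 8.18 nmi = 49702.62 ft.
Spread: 55445.00 − 49702.62 = 5740 ft.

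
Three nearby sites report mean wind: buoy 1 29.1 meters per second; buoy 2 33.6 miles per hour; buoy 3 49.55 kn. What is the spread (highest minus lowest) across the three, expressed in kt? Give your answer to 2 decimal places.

27.37 kt

buoy 1: 29.1 m/s = 56.5659 kt.
buoy 2: 33.6 mph = 29.1976 kt.
Spread: 56.5659 − 29.1976 = 27.37 kt.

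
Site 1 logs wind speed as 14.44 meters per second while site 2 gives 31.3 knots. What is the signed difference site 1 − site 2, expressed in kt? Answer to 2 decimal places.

site 1: 14.44 m/s = 28.0691 kt.
Difference: 28.0691 − 31.3000 = -3.23 kt.

-3.23 kt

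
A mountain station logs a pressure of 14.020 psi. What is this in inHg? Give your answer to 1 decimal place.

1 psi = 2.03602 inHg, so 14.020 × 2.03602 = 28.5 inHg.

28.5 inHg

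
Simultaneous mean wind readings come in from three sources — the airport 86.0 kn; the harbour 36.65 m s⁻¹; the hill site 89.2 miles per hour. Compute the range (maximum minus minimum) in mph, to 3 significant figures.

the airport: 86.0 kt = 98.967 mph.
the harbour: 36.65 m/s = 81.984 mph.
Spread: 98.967 − 81.984 = 17.0 mph.

17.0 mph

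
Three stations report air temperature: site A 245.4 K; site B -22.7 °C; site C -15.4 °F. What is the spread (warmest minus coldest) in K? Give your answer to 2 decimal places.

site A: 245.4 K = -27.750 °C.
site C: -15.4 °F = -26.333 °C.
Spread: (-22.700) − (-27.750) = 5.050 °C.

5.05 K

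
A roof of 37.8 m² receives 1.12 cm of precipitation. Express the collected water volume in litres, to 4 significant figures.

423.4 litres

Depth: 1.12 cm × 10 = 11.2 mm.
1 mm over 1 m² is 1 L, so volume = 11.2 × 37.8 = 423.36 L ≈ 423.4 L.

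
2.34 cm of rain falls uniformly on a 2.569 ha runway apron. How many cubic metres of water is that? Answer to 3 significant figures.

601 cubic metres

Depth: 2.34 cm × 10 = 23.4 mm.
Area: 2.569 ha = 25690 m².
1 mm over 1 m² is 1 L, so volume = 23.4 × 25690 = 601146 L = 601 m³.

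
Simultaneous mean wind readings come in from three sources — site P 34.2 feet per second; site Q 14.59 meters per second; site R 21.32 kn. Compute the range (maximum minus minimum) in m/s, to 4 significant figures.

site P: 34.2 ft/s = 10.42416 m/s.
site R: 21.32 kt = 10.96796 m/s.
Spread: 14.59000 − 10.42416 = 4.166 m/s.

4.166 m/s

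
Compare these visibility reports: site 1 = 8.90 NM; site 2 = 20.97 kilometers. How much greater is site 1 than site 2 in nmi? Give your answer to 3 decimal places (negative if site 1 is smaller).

-2.423 nmi

site 2: 20.97 km = 11.32289 nmi.
Difference: 8.90000 − 11.32289 = -2.423 nmi.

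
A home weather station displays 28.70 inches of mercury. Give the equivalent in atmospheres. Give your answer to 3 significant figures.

0.959 atm

1 inHg = 0.0334211 atm, so 28.70 × 0.0334211 = 0.959 atm.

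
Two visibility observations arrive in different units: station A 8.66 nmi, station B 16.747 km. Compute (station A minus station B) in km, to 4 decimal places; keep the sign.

station A: 8.66 nmi = 16.038320 km.
Difference: 16.038320 − 16.747000 = -0.7087 km.

-0.7087 km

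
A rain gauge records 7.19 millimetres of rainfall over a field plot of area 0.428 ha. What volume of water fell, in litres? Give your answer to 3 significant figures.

Area: 0.428 ha = 4280 m².
1 mm over 1 m² is 1 L, so volume = 7.19 × 4280 = 30773.2 L ≈ 30800 L.

30800 litres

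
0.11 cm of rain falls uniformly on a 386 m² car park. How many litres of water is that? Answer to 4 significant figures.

424.6 litres

Depth: 0.11 cm × 10 = 1.1 mm.
1 mm over 1 m² is 1 L, so volume = 1.1 × 386 = 424.6 L.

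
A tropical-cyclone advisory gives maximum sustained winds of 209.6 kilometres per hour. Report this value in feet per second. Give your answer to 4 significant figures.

1 km/h = 0.911344 ft/s, so 209.6 × 0.911344 = 191.0 ft/s.

191.0 ft/s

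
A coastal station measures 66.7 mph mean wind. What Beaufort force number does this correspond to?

Beaufort force 11

66.7 mph = 29.8 m/s, which is Beaufort 11 (violent storm, 28.5–32.6 m/s).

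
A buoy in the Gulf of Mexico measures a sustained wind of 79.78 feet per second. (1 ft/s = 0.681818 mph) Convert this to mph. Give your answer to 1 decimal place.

1 ft/s = 0.681818 mph, so 79.78 × 0.681818 = 54.4 mph.

54.4 mph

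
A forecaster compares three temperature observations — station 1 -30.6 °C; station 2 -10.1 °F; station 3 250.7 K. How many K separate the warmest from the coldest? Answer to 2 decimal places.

8.15 K

station 2: -10.1 °F = -23.389 °C.
station 3: 250.7 K = -22.450 °C.
Spread: (-22.450) − (-30.600) = 8.150 °C.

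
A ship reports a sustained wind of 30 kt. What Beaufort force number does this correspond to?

30 kt lies in the Beaufort 7 band (near gale, 28–33 kt).

Beaufort force 7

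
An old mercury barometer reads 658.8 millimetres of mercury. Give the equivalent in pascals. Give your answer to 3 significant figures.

87800 Pa

1 mmHg = 133.322 Pa, so 658.8 × 133.322 = 87800 Pa.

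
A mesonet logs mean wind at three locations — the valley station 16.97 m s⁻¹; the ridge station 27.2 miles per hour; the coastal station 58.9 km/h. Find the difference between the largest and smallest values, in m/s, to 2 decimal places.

4.81 m/s

the ridge station: 27.2 mph = 12.1595 m/s.
the coastal station: 58.9 km/h = 16.3611 m/s.
Spread: 16.9700 − 12.1595 = 4.81 m/s.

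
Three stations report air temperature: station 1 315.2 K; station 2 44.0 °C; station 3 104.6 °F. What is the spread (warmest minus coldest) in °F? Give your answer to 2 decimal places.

station 1: 315.2 K = 42.050 °C.
station 3: 104.6 °F = 40.333 °C.
Spread: 44.000 − 40.333 = 3.667 °C = 6.60 °F.

6.60 °F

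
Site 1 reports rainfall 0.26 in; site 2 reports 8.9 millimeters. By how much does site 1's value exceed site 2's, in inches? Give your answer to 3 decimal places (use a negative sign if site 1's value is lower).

site 2: 8.9 mm = 0.35039 in.
Difference: 0.26000 − 0.35039 = -0.090 in.

-0.090 in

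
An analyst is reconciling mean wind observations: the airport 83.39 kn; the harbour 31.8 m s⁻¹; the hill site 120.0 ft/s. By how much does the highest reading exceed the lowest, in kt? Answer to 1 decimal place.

the harbour: 31.8 m/s = 61.814 kt.
the hill site: 120.0 ft/s = 71.098 kt.
Spread: 83.390 − 61.814 = 21.6 kt.

21.6 kt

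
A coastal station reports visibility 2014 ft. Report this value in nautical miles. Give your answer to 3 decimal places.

1 ft = 0.000164579 nmi, so 2014 × 0.000164579 = 0.331 nmi.

0.331 nmi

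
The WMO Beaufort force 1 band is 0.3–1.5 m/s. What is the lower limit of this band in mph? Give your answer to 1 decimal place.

0.7 mph

0.3–1.5 m/s × 2.237 = 0.7–3.4 mph.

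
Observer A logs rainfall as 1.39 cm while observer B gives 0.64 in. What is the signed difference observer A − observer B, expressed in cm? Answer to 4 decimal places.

-0.2356 cm

observer B: 0.64 in = 1.625600 cm.
Difference: 1.390000 − 1.625600 = -0.2356 cm.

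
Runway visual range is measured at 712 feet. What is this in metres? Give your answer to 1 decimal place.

217.0 m

1 ft = 0.3048 m, so 712 × 0.3048 = 217.0 m.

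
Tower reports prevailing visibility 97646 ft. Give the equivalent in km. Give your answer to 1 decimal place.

29.8 km

1 ft = 0.0003048 km, so 97646 × 0.0003048 = 29.8 km.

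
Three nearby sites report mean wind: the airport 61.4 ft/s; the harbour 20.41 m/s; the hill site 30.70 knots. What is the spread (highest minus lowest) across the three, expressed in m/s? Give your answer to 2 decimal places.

the airport: 61.4 ft/s = 18.7147 m/s.
the hill site: 30.70 kt = 15.7934 m/s.
Spread: 20.4100 − 15.7934 = 4.62 m/s.

4.62 m/s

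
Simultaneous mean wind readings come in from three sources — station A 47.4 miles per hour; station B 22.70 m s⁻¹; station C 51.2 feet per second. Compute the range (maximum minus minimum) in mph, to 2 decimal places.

station B: 22.70 m/s = 50.7785 mph.
station C: 51.2 ft/s = 34.9091 mph.
Spread: 50.7785 − 34.9091 = 15.87 mph.

15.87 mph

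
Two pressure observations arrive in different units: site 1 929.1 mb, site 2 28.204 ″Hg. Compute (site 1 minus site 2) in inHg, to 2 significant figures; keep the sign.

site 1: 929.1 mb = 27.4363 inHg.
Difference: 27.4363 − 28.2040 = -0.77 inHg.

-0.77 inHg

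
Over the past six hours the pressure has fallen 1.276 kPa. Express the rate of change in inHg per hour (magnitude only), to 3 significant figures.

1.276 kPa / 6 h × 0.2953 inHg/kPa = 0.0628 inHg/h.

0.0628 inHg per hour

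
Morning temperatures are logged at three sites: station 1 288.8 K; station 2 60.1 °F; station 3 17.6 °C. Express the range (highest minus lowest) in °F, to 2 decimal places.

station 1: 288.8 K = 15.650 °C.
station 2: 60.1 °F = 15.611 °C.
Spread: 17.600 − 15.611 = 1.989 °C = 3.58 °F.

3.58 °F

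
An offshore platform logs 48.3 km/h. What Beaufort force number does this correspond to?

48.3 km/h = 13.4 m/s, which is Beaufort 6 (strong breeze, 10.8–13.8 m/s).

Beaufort force 6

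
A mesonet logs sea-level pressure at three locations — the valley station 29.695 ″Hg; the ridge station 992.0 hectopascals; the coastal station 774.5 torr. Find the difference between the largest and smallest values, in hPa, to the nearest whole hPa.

41 hPa

the valley station: 29.695 inHg = 1005.59 hPa.
the coastal station: 774.5 mmHg = 1032.58 hPa.
Spread: 1032.58 − 992.00 = 41 hPa.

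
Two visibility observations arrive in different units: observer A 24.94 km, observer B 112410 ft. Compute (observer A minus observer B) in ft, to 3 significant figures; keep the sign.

observer A: 24.94 km = 81824.15 ft.
Difference: 81824.15 − 112410.00 = -30600 ft.

-30600 ft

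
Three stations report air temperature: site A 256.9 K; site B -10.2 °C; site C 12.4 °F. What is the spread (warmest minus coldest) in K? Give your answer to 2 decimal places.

6.05 K

site A: 256.9 K = -16.250 °C.
site C: 12.4 °F = -10.889 °C.
Spread: (-10.200) − (-16.250) = 6.050 °C.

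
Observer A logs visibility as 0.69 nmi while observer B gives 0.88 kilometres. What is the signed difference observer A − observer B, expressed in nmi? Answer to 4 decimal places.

0.2148 nmi

observer B: 0.88 km = 0.475162 nmi.
Difference: 0.690000 − 0.475162 = 0.2148 nmi.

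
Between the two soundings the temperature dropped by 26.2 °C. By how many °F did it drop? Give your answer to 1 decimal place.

47.2 °F

Converting a difference, only the 9/5 scale factor applies: Δ°F = 26.2 × 1.8 = 47.2 °F.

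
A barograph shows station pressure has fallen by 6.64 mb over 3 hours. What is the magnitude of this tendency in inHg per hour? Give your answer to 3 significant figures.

6.64 mb / 3 h × 0.02953 inHg/mb = 0.0654 inHg/h.

0.0654 inHg per hour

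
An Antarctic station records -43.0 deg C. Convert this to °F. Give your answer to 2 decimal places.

°F = °C × 9/5 + 32 = -43.0 × 1.8 + 32 = -45.40 °F.

-45.40 °F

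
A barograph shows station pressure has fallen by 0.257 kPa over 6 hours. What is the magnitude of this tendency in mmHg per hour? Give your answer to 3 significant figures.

0.257 kPa / 6 h × 7.50062 mmHg/kPa = 0.321 mmHg/h.

0.321 mmHg per hour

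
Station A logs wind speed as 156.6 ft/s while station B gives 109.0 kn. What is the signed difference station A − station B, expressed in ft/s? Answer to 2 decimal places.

-27.37 ft/s

station B: 109.0 kt = 183.9713 ft/s.
Difference: 156.6000 − 183.9713 = -27.37 ft/s.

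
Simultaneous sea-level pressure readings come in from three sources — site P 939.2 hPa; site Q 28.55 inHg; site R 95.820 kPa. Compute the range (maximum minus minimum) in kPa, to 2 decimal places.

site P: 939.2 hPa = 93.9200 kPa.
site Q: 28.55 inHg = 96.6814 kPa.
Spread: 96.6814 − 93.9200 = 2.76 kPa.

2.76 kPa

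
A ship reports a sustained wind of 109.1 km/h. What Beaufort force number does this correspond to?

Beaufort force 11

109.1 km/h = 30.3 m/s, which is Beaufort 11 (violent storm, 28.5–32.6 m/s).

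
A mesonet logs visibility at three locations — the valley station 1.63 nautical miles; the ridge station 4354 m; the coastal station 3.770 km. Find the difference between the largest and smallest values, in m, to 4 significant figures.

1335 m

the valley station: 1.63 nmi = 3018.76 m.
the coastal station: 3.770 km = 3770.00 m.
Spread: 4354.00 − 3018.76 = 1335 m.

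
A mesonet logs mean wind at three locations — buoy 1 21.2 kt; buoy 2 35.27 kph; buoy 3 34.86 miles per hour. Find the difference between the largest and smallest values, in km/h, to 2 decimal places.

buoy 1: 21.2 kt = 39.2624 km/h.
buoy 3: 34.86 mph = 56.1017 km/h.
Spread: 56.1017 − 35.2700 = 20.83 km/h.

20.83 km/h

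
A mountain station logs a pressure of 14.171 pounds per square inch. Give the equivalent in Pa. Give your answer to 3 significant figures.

1 psi = 6894.76 Pa, so 14.171 × 6894.76 = 97700 Pa.

97700 Pa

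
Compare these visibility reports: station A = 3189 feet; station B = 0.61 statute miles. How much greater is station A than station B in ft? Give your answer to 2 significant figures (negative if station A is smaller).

-32 ft

station B: 0.61 SM = 3220.80 ft.
Difference: 3189.00 − 3220.80 = -32 ft.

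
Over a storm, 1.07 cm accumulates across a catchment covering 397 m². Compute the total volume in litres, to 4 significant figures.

Depth: 1.07 cm × 10 = 10.7 mm.
1 mm over 1 m² is 1 L, so volume = 10.7 × 397 = 4247.9 L ≈ 4248 L.

4248 litres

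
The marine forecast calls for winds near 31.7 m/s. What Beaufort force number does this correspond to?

Beaufort force 11

31.7 m/s lies in the Beaufort 11 band (violent storm, 28.5–32.6 m/s).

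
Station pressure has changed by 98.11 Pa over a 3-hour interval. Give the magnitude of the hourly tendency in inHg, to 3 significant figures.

98.11 Pa / 3 h × 0.0002953 inHg/Pa = 0.00966 inHg/h.

0.00966 inHg per hour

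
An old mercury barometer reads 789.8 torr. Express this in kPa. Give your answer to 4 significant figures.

105.3 kPa

1 mmHg = 0.133322 kPa, so 789.8 × 0.133322 = 105.3 kPa.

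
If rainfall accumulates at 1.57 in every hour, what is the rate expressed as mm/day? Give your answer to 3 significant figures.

1.57 in/hour × 25.4 mm/in × 24 hour/day = 957 mm/day.

957 mm/day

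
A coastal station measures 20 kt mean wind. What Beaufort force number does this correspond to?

Beaufort force 5

20 kt lies in the Beaufort 5 band (fresh breeze, 17–21 kt).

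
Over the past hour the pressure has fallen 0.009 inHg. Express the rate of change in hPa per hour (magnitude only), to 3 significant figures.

0.305 hPa per hour

0.009 inHg / 1 h × 33.8639 hPa/inHg = 0.305 hPa/h.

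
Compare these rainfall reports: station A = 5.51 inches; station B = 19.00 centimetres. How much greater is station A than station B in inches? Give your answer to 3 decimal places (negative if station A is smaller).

station B: 19.00 cm = 7.48031 in.
Difference: 5.51000 − 7.48031 = -1.970 in.

-1.970 in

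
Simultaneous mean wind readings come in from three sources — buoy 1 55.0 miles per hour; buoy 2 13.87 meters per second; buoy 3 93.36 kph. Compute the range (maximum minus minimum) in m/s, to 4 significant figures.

buoy 1: 55.0 mph = 24.5872 m/s.
buoy 3: 93.36 km/h = 25.9333 m/s.
Spread: 25.9333 − 13.8700 = 12.06 m/s.

12.06 m/s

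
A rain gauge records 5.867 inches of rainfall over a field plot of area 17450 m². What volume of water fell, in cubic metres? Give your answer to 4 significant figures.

Depth: 5.867 in × 25.4 = 149.0218 mm.
1 mm over 1 m² is 1 L, so volume = 149.0218 × 17450 = 2600430.4 L = 2600 m³.

2600 cubic metres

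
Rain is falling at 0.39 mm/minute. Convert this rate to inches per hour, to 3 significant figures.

0.39 mm/minute × 0.0393701 in/mm × 60 minute/hour = 0.921 in/hour.

0.921 in/hour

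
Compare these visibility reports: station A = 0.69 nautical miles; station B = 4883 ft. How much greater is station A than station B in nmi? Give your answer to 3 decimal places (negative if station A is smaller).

-0.114 nmi

station B: 4883 ft = 0.80364 nmi.
Difference: 0.69000 − 0.80364 = -0.114 nmi.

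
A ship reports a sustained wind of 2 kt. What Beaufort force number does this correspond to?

Beaufort force 1

2 kt lies in the Beaufort 1 band (light air, 1–3 kt).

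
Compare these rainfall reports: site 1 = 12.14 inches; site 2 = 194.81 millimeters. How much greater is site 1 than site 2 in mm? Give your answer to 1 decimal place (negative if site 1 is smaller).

site 1: 12.14 in = 308.356 mm.
Difference: 308.356 − 194.810 = 113.5 mm.

113.5 mm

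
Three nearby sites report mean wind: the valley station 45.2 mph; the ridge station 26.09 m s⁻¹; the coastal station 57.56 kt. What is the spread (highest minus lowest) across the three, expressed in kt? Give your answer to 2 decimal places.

the valley station: 45.2 mph = 39.2777 kt.
the ridge station: 26.09 m/s = 50.7149 kt.
Spread: 57.5600 − 39.2777 = 18.28 kt.

18.28 kt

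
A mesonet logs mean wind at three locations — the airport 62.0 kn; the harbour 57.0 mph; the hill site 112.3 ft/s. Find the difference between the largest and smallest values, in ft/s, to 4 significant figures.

the airport: 62.0 kt = 104.6442 ft/s.
the harbour: 57.0 mph = 83.6000 ft/s.
Spread: 112.3000 − 83.6000 = 28.70 ft/s.

28.70 ft/s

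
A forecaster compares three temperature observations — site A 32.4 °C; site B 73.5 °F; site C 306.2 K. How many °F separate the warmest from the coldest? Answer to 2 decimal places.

17.99 °F

site B: 73.5 °F = 23.056 °C.
site C: 306.2 K = 33.050 °C.
Spread: 33.050 − 23.056 = 9.994 °C = 17.99 °F.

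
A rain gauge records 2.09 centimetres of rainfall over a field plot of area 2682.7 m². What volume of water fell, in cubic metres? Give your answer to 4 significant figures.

56.07 cubic metres

Depth: 2.09 cm × 10 = 20.9 mm.
1 mm over 1 m² is 1 L, so volume = 20.9 × 2682.7 = 56068.43 L = 56.07 m³.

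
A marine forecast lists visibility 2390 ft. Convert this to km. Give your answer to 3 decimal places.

1 ft = 0.0003048 km, so 2390 × 0.0003048 = 0.728 km.

0.728 km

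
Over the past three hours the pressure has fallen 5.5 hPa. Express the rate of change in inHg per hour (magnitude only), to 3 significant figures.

5.5 hPa / 3 h × 0.02953 inHg/hPa = 0.0541 inHg/h.

0.0541 inHg per hour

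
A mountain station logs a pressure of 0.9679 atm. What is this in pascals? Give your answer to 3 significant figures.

1 atm = 101325 Pa, so 0.9679 × 101325 = 98100 Pa.

98100 Pa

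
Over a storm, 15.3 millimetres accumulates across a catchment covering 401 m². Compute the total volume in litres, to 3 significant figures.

6140 litres

1 mm over 1 m² is 1 L, so volume = 15.3 × 401 = 6135.3 L ≈ 6140 L.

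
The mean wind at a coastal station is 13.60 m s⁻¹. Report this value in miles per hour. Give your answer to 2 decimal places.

1 m/s = 2.23694 mph, so 13.60 × 2.23694 = 30.42 mph.

30.42 mph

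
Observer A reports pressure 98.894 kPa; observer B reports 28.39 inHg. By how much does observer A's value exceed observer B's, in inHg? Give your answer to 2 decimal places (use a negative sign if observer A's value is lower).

observer A: 98.894 kPa = 29.2034 inHg.
Difference: 29.2034 − 28.3900 = 0.81 inHg.

0.81 inHg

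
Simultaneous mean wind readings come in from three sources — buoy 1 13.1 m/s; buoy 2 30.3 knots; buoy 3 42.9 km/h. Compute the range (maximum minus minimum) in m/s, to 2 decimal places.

buoy 2: 30.3 kt = 15.5877 m/s.
buoy 3: 42.9 km/h = 11.9167 m/s.
Spread: 15.5877 − 11.9167 = 3.67 m/s.

3.67 m/s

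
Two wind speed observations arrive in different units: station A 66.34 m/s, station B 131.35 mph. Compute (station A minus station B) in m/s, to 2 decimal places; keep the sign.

7.62 m/s

station B: 131.35 mph = 58.7187 m/s.
Difference: 66.3400 − 58.7187 = 7.62 m/s.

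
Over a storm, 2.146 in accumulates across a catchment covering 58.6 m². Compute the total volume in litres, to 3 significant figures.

Depth: 2.146 in × 25.4 = 54.5084 mm.
1 mm over 1 m² is 1 L, so volume = 54.5084 × 58.6 = 3194.1922 L ≈ 3190 L.

3190 litres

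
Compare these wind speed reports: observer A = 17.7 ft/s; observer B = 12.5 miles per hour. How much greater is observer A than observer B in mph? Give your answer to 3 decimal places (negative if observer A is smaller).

-0.432 mph

observer A: 17.7 ft/s = 12.06818 mph.
Difference: 12.06818 − 12.50000 = -0.432 mph.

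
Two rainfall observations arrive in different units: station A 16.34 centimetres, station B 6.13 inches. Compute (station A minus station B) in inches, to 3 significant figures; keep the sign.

station A: 16.34 cm = 6.43307 in.
Difference: 6.43307 − 6.13000 = 0.303 in.

0.303 in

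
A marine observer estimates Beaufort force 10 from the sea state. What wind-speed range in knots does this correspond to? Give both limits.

48 to 55 kt

Beaufort 10 (storm) spans 48–55 knots.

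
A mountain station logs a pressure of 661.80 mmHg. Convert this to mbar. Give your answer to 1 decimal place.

1 mmHg = 1.33322 mb, so 661.80 × 1.33322 = 882.3 mb.

882.3 mb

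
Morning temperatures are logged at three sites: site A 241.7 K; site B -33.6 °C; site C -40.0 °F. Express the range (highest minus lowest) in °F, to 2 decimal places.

site A: 241.7 K = -31.450 °C.
site C: -40.0 °F = -40.000 °C.
Spread: (-31.450) − (-40.000) = 8.550 °C = 15.39 °F.

15.39 °F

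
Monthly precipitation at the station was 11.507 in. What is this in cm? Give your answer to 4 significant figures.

1 in = 2.54 cm, so 11.507 × 2.54 = 29.23 cm.

29.23 cm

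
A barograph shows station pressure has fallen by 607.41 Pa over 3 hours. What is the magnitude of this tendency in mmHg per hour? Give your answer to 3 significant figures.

607.41 Pa / 3 h × 0.00750062 mmHg/Pa = 1.52 mmHg/h.

1.52 mmHg per hour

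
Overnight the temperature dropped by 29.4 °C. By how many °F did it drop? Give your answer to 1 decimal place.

52.9 °F

Converting a difference, only the 9/5 scale factor applies: Δ°F = 29.4 × 1.8 = 52.9 °F.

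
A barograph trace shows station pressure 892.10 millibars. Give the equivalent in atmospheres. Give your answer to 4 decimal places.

1 mb = 0.000986923 atm, so 892.10 × 0.000986923 = 0.8804 atm.

0.8804 atm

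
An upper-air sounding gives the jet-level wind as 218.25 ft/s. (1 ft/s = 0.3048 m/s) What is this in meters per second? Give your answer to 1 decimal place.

1 ft/s = 0.3048 m/s, so 218.25 × 0.3048 = 66.5 m/s.

66.5 m/s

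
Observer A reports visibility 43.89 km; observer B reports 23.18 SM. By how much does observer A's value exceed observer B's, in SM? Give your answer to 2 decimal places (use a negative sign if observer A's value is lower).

observer A: 43.89 km = 27.2720 SM.
Difference: 27.2720 − 23.1800 = 4.09 SM.

4.09 SM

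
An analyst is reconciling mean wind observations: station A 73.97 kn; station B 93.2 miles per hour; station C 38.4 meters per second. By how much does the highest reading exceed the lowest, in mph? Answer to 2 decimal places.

8.08 mph

station A: 73.97 kt = 85.1232 mph.
station C: 38.4 m/s = 85.8984 mph.
Spread: 93.2000 − 85.1232 = 8.08 mph.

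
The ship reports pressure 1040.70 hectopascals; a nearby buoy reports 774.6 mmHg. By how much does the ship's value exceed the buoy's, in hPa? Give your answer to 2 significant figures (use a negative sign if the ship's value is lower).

8.0 hPa

the buoy: 774.6 mmHg = 1032.715 hPa.
Difference: 1040.700 − 1032.715 = 8.0 hPa.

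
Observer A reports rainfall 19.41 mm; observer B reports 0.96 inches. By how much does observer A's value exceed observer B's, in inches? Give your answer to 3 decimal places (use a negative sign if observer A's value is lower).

observer A: 19.41 mm = 0.76417 in.
Difference: 0.76417 − 0.96000 = -0.196 in.

-0.196 in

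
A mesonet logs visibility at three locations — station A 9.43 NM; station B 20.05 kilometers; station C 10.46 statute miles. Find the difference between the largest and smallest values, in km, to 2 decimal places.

3.22 km

station A: 9.43 nmi = 17.4644 km.
station C: 10.46 SM = 16.8337 km.
Spread: 20.0500 − 16.8337 = 3.22 km.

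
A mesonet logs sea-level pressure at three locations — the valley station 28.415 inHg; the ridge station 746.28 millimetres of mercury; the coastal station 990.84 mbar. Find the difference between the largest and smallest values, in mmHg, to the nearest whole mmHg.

25 mmHg

the valley station: 28.415 inHg = 721.74 mmHg.
the coastal station: 990.84 mb = 743.19 mmHg.
Spread: 746.28 − 721.74 = 25 mmHg.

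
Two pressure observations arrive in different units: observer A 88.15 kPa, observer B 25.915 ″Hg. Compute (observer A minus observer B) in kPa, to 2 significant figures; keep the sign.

0.39 kPa

observer B: 25.915 inHg = 87.7583 kPa.
Difference: 88.1500 − 87.7583 = 0.39 kPa.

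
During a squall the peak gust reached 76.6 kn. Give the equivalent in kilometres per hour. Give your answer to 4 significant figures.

1 kt = 1.852 km/h, so 76.6 × 1.852 = 141.9 km/h.

141.9 km/h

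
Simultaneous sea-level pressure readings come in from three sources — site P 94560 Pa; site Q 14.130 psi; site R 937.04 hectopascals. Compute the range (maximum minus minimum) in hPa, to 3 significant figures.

site P: 94560 Pa = 945.600 hPa.
site Q: 14.130 psi = 974.229 hPa.
Spread: 974.229 − 937.040 = 37.2 hPa.

37.2 hPa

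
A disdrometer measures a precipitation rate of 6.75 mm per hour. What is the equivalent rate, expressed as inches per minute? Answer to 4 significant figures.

0.004429 in/minute

6.75 mm/hour × 0.0393701 in/mm × 0.0166667 hour/minute = 0.004429 in/minute.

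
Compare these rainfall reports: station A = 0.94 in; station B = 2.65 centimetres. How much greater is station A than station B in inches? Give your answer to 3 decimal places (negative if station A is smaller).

-0.103 in

station B: 2.65 cm = 1.04331 in.
Difference: 0.94000 − 1.04331 = -0.103 in.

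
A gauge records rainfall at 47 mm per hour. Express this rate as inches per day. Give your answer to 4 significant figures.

47 mm/hour × 0.0393701 in/mm × 24 hour/day = 44.41 in/day.

44.41 in/day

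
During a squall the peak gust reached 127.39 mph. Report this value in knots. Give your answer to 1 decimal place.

1 mph = 0.868976 kt, so 127.39 × 0.868976 = 110.7 kt.

110.7 kt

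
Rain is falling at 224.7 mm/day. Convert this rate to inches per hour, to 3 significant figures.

0.369 in/hour

224.7 mm/day × 0.0393701 in/mm × 0.0416667 day/hour = 0.369 in/hour.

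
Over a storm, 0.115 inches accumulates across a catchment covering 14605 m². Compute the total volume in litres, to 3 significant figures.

Depth: 0.115 in × 25.4 = 2.921 mm.
1 mm over 1 m² is 1 L, so volume = 2.921 × 14605 = 42661.205 L ≈ 42700 L.

42700 litres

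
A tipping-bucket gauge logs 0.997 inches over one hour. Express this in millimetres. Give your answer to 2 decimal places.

1 in = 25.4 mm, so 0.997 × 25.4 = 25.32 mm.

25.32 mm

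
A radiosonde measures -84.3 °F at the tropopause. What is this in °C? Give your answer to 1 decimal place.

°C = (°F − 32) × 5/9 = (-84.3 − 32) / 1.8 = -64.6 °C.

-64.6 °C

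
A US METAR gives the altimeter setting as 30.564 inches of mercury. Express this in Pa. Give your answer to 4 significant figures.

1 inHg = 3386.39 Pa, so 30.564 × 3386.39 = 103500 Pa.

103500 Pa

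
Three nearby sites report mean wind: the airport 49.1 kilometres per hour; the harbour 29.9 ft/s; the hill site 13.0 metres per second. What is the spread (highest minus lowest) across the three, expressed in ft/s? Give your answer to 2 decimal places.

the airport: 49.1 km/h = 44.7470 ft/s.
the hill site: 13.0 m/s = 42.6509 ft/s.
Spread: 44.7470 − 29.9000 = 14.85 ft/s.

14.85 ft/s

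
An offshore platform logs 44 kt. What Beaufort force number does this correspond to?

44 kt lies in the Beaufort 9 band (strong gale, 41–47 kt).

Beaufort force 9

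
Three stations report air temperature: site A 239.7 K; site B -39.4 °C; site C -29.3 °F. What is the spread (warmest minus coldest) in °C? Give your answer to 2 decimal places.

5.95 °C

site A: 239.7 K = -33.450 °C.
site C: -29.3 °F = -34.056 °C.
Spread: (-33.450) − (-39.400) = 5.950 °C.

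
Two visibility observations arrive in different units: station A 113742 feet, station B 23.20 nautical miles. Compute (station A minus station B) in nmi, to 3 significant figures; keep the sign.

-4.48 nmi

station A: 113742 ft = 18.7195 nmi.
Difference: 18.7195 − 23.2000 = -4.48 nmi.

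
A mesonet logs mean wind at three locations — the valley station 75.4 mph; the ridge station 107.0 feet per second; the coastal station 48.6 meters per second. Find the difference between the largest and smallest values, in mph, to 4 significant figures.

35.76 mph

the ridge station: 107.0 ft/s = 72.9545 mph.
the coastal station: 48.6 m/s = 108.7151 mph.
Spread: 108.7151 − 72.9545 = 35.76 mph.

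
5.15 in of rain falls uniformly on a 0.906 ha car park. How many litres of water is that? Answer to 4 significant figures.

1185000 litres

Depth: 5.15 in × 25.4 = 130.81 mm.
Area: 0.906 ha = 9060 m².
1 mm over 1 m² is 1 L, so volume = 130.81 × 9060 = 1185138.6 L ≈ 1185000 L.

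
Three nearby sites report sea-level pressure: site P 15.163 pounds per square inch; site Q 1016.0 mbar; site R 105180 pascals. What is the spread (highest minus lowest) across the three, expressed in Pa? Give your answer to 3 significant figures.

site P: 15.163 psi = 104545.20 Pa.
site Q: 1016.0 mb = 101600.00 Pa.
Spread: 105180.00 − 101600.00 = 3580 Pa.

3580 Pa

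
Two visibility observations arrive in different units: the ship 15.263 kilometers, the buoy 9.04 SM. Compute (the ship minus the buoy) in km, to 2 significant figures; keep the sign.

the buoy: 9.04 SM = 14.5485 km.
Difference: 15.2630 − 14.5485 = 0.71 km.

0.71 km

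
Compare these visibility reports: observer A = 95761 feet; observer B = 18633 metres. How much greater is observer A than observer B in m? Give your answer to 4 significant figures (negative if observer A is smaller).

observer A: 95761 ft = 29187.95 m.
Difference: 29187.95 − 18633.00 = 10550 m.

10550 m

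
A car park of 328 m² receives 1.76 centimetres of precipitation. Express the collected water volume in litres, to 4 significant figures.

Depth: 1.76 cm × 10 = 17.6 mm.
1 mm over 1 m² is 1 L, so volume = 17.6 × 328 = 5772.8 L ≈ 5773 L.

5773 litres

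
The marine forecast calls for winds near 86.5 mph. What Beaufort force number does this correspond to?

Beaufort force 12

86.5 mph = 38.7 m/s, which is Beaufort 12 (hurricane force, ≥32.7 m/s).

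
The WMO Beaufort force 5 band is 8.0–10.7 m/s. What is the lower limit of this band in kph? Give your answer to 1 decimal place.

28.8 km/h

8.0–10.7 m/s × 3.6 = 28.8–38.5 km/h.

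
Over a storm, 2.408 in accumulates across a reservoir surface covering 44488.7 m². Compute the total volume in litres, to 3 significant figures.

Depth: 2.408 in × 25.4 = 61.1632 mm.
1 mm over 1 m² is 1 L, so volume = 61.1632 × 44488.7 = 2721071.3 L ≈ 2720000 L.

2720000 litres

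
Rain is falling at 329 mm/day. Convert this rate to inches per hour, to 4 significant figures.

329 mm/day × 0.0393701 in/mm × 0.0416667 day/hour = 0.5397 in/hour.

0.5397 in/hour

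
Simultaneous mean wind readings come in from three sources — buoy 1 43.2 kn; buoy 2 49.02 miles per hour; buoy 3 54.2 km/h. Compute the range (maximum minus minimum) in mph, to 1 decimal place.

16.0 mph

buoy 1: 43.2 kt = 49.714 mph.
buoy 3: 54.2 km/h = 33.678 mph.
Spread: 49.714 − 33.678 = 16.0 mph.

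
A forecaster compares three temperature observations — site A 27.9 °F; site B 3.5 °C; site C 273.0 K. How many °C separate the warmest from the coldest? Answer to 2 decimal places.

5.78 °C

site A: 27.9 °F = -2.278 °C.
site C: 273.0 K = -0.150 °C.
Spread: 3.500 − (-2.278) = 5.778 °C.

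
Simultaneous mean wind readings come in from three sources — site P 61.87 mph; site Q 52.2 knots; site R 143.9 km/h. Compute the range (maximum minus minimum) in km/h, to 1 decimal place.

site P: 61.87 mph = 99.570 km/h.
site Q: 52.2 kt = 96.674 km/h.
Spread: 143.900 − 96.674 = 47.2 km/h.

47.2 km/h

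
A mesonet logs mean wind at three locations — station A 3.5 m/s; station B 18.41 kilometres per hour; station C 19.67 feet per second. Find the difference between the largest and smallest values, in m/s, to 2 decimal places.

2.50 m/s

station B: 18.41 km/h = 5.1139 m/s.
station C: 19.67 ft/s = 5.9954 m/s.
Spread: 5.9954 − 3.5000 = 2.50 m/s.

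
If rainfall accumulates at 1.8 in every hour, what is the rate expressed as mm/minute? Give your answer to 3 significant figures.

1.8 in/hour × 25.4 mm/in × 0.0166667 hour/minute = 0.762 mm/minute.

0.762 mm/minute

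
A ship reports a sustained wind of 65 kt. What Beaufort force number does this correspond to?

Beaufort force 12

65 kt lies in the Beaufort 12 band (hurricane force, ≥64 kt).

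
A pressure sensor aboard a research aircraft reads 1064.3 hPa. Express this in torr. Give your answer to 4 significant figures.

798.3 mmHg

1 hPa = 0.750062 mmHg, so 1064.3 × 0.750062 = 798.3 mmHg.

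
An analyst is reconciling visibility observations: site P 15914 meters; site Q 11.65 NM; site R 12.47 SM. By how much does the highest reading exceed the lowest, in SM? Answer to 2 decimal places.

site P: 15914 m = 9.8885 SM.
site Q: 11.65 nmi = 13.4066 SM.
Spread: 13.4066 − 9.8885 = 3.52 SM.

3.52 SM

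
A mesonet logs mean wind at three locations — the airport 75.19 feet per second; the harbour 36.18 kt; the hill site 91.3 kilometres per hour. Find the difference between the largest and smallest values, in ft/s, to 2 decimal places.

the harbour: 36.18 kt = 61.0650 ft/s.
the hill site: 91.3 km/h = 83.2057 ft/s.
Spread: 83.2057 − 61.0650 = 22.14 ft/s.

22.14 ft/s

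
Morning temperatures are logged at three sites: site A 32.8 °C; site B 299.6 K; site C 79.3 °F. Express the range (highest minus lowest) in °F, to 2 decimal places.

site B: 299.6 K = 26.450 °C.
site C: 79.3 °F = 26.278 °C.
Spread: 32.800 − 26.278 = 6.522 °C = 11.74 °F.

11.74 °F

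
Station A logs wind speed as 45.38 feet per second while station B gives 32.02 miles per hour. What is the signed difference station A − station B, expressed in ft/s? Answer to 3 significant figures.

station B: 32.02 mph = 46.9627 ft/s.
Difference: 45.3800 − 46.9627 = -1.58 ft/s.

-1.58 ft/s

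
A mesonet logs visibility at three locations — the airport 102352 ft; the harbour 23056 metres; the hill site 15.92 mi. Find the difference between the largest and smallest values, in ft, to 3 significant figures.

the harbour: 23056 m = 75643.04 ft.
the hill site: 15.92 SM = 84057.60 ft.
Spread: 102352.00 − 75643.04 = 26700 ft.

26700 ft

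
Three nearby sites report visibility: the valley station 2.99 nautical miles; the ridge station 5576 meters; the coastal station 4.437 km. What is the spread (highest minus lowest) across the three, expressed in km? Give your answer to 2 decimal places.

1.14 km

the valley station: 2.99 nmi = 5.5375 km.
the ridge station: 5576 m = 5.5760 km.
Spread: 5.5760 − 4.4370 = 1.14 km.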